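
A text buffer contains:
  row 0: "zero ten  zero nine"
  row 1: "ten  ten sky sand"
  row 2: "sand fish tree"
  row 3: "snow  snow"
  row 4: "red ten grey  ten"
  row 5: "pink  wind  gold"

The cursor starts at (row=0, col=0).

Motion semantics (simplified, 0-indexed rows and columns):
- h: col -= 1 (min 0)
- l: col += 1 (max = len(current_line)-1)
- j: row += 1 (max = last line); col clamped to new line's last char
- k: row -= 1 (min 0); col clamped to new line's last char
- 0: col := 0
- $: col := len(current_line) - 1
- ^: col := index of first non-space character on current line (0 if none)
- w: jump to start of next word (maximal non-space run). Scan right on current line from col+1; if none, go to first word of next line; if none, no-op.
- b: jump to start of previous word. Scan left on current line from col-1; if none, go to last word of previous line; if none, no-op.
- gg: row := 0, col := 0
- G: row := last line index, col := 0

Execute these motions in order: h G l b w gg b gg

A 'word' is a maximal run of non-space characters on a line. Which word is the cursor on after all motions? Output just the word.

Answer: zero

Derivation:
After 1 (h): row=0 col=0 char='z'
After 2 (G): row=5 col=0 char='p'
After 3 (l): row=5 col=1 char='i'
After 4 (b): row=5 col=0 char='p'
After 5 (w): row=5 col=6 char='w'
After 6 (gg): row=0 col=0 char='z'
After 7 (b): row=0 col=0 char='z'
After 8 (gg): row=0 col=0 char='z'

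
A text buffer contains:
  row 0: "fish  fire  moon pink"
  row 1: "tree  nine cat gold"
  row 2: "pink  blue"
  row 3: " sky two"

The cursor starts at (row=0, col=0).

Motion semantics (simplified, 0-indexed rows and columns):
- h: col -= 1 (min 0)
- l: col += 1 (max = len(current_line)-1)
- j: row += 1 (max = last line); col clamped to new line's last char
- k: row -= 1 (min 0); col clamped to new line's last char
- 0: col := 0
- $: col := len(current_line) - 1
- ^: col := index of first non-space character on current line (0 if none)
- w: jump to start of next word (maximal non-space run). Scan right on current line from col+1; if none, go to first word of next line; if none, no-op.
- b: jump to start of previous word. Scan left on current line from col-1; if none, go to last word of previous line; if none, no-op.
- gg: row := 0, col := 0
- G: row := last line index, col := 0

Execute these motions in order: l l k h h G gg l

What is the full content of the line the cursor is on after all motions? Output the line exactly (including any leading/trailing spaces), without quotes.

After 1 (l): row=0 col=1 char='i'
After 2 (l): row=0 col=2 char='s'
After 3 (k): row=0 col=2 char='s'
After 4 (h): row=0 col=1 char='i'
After 5 (h): row=0 col=0 char='f'
After 6 (G): row=3 col=0 char='_'
After 7 (gg): row=0 col=0 char='f'
After 8 (l): row=0 col=1 char='i'

Answer: fish  fire  moon pink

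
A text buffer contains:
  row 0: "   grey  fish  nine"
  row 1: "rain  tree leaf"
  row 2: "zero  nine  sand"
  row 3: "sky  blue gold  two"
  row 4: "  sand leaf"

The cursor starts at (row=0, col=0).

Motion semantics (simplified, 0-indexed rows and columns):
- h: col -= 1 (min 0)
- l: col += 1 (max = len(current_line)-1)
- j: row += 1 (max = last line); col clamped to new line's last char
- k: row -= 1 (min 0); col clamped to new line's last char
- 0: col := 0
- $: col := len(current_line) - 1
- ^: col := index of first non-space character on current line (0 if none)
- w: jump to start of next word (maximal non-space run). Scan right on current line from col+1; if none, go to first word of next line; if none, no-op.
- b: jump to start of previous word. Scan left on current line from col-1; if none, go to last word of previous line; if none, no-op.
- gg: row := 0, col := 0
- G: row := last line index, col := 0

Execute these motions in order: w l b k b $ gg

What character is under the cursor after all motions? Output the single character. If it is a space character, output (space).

Answer: (space)

Derivation:
After 1 (w): row=0 col=3 char='g'
After 2 (l): row=0 col=4 char='r'
After 3 (b): row=0 col=3 char='g'
After 4 (k): row=0 col=3 char='g'
After 5 (b): row=0 col=3 char='g'
After 6 ($): row=0 col=18 char='e'
After 7 (gg): row=0 col=0 char='_'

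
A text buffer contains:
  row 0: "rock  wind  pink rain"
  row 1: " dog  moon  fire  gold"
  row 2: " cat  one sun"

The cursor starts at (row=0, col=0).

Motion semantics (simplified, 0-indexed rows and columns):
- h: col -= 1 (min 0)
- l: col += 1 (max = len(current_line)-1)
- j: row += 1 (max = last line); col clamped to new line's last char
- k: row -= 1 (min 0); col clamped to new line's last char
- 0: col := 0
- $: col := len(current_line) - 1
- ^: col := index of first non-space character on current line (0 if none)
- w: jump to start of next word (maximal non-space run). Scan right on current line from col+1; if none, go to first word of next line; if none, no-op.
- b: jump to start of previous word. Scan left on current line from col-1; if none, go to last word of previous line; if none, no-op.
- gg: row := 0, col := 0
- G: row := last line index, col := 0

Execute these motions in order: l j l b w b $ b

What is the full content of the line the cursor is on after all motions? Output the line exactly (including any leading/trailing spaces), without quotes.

After 1 (l): row=0 col=1 char='o'
After 2 (j): row=1 col=1 char='d'
After 3 (l): row=1 col=2 char='o'
After 4 (b): row=1 col=1 char='d'
After 5 (w): row=1 col=6 char='m'
After 6 (b): row=1 col=1 char='d'
After 7 ($): row=1 col=21 char='d'
After 8 (b): row=1 col=18 char='g'

Answer:  dog  moon  fire  gold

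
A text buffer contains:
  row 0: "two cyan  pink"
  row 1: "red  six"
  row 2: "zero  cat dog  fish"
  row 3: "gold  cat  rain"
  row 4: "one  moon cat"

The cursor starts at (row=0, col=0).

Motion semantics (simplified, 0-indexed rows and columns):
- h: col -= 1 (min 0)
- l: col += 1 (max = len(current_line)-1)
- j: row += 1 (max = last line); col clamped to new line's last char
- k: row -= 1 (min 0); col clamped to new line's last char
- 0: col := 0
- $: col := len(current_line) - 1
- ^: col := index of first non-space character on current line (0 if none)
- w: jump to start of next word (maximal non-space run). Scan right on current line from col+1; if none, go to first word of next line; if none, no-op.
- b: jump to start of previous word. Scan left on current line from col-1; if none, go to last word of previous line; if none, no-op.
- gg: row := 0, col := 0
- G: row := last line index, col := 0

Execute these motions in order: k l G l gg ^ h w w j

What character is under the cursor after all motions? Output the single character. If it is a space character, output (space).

After 1 (k): row=0 col=0 char='t'
After 2 (l): row=0 col=1 char='w'
After 3 (G): row=4 col=0 char='o'
After 4 (l): row=4 col=1 char='n'
After 5 (gg): row=0 col=0 char='t'
After 6 (^): row=0 col=0 char='t'
After 7 (h): row=0 col=0 char='t'
After 8 (w): row=0 col=4 char='c'
After 9 (w): row=0 col=10 char='p'
After 10 (j): row=1 col=7 char='x'

Answer: x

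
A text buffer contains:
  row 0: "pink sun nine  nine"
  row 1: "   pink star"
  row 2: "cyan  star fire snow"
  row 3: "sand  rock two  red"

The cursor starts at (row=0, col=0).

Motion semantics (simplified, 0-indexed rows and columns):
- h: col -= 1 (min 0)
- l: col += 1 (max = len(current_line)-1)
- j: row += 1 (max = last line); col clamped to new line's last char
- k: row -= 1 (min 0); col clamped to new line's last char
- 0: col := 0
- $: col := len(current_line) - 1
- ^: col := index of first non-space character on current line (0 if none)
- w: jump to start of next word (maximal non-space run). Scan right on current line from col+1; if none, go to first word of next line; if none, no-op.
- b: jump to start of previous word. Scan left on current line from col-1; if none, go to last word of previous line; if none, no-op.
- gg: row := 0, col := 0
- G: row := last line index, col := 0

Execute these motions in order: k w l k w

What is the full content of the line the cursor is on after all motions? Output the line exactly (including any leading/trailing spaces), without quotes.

After 1 (k): row=0 col=0 char='p'
After 2 (w): row=0 col=5 char='s'
After 3 (l): row=0 col=6 char='u'
After 4 (k): row=0 col=6 char='u'
After 5 (w): row=0 col=9 char='n'

Answer: pink sun nine  nine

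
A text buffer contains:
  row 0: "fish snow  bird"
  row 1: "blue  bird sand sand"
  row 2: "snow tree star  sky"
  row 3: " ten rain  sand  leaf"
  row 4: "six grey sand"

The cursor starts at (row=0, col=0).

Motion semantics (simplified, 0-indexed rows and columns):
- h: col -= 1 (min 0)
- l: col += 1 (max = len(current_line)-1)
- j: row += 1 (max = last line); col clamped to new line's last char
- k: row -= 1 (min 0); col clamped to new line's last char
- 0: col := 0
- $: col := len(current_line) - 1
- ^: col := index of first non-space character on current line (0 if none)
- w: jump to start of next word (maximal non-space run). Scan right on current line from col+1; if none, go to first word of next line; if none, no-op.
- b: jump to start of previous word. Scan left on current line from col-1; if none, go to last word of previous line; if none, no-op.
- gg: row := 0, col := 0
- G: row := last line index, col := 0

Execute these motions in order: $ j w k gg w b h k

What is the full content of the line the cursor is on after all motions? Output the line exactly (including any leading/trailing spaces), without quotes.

After 1 ($): row=0 col=14 char='d'
After 2 (j): row=1 col=14 char='d'
After 3 (w): row=1 col=16 char='s'
After 4 (k): row=0 col=14 char='d'
After 5 (gg): row=0 col=0 char='f'
After 6 (w): row=0 col=5 char='s'
After 7 (b): row=0 col=0 char='f'
After 8 (h): row=0 col=0 char='f'
After 9 (k): row=0 col=0 char='f'

Answer: fish snow  bird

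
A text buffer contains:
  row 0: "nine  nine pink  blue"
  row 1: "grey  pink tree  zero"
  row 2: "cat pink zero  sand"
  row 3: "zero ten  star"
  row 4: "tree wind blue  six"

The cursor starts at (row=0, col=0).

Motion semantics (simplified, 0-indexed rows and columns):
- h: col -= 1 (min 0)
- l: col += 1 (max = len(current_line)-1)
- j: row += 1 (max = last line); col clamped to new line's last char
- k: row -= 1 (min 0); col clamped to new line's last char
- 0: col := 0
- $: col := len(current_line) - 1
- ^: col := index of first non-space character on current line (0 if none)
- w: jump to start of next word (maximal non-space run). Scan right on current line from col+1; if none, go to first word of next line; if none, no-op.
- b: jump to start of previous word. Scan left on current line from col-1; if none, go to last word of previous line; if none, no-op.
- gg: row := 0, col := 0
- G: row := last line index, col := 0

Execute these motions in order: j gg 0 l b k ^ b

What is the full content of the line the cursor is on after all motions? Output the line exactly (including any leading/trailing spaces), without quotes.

After 1 (j): row=1 col=0 char='g'
After 2 (gg): row=0 col=0 char='n'
After 3 (0): row=0 col=0 char='n'
After 4 (l): row=0 col=1 char='i'
After 5 (b): row=0 col=0 char='n'
After 6 (k): row=0 col=0 char='n'
After 7 (^): row=0 col=0 char='n'
After 8 (b): row=0 col=0 char='n'

Answer: nine  nine pink  blue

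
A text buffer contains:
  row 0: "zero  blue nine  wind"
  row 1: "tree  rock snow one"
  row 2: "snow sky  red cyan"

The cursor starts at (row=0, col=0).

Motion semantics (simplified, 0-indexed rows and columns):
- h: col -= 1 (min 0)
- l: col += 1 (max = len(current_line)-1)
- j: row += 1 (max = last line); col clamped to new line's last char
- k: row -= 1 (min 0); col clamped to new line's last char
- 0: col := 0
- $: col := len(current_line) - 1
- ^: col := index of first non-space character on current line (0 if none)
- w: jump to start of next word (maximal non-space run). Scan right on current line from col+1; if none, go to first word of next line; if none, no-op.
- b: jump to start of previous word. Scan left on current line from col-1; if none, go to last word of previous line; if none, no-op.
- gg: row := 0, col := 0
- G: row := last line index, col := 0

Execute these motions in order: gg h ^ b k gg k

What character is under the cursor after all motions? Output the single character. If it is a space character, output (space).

After 1 (gg): row=0 col=0 char='z'
After 2 (h): row=0 col=0 char='z'
After 3 (^): row=0 col=0 char='z'
After 4 (b): row=0 col=0 char='z'
After 5 (k): row=0 col=0 char='z'
After 6 (gg): row=0 col=0 char='z'
After 7 (k): row=0 col=0 char='z'

Answer: z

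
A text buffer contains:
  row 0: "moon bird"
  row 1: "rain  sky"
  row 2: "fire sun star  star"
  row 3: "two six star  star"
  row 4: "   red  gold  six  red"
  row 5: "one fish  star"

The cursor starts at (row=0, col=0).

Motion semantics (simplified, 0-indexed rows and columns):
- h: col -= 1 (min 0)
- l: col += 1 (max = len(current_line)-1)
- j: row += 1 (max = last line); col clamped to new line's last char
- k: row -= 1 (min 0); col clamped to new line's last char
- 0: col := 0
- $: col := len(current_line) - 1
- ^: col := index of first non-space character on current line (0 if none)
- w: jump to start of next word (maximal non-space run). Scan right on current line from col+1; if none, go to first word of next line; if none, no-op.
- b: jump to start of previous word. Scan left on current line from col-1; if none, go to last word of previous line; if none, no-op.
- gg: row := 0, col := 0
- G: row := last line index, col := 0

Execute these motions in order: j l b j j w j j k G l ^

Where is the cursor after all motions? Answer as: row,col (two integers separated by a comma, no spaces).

Answer: 5,0

Derivation:
After 1 (j): row=1 col=0 char='r'
After 2 (l): row=1 col=1 char='a'
After 3 (b): row=1 col=0 char='r'
After 4 (j): row=2 col=0 char='f'
After 5 (j): row=3 col=0 char='t'
After 6 (w): row=3 col=4 char='s'
After 7 (j): row=4 col=4 char='e'
After 8 (j): row=5 col=4 char='f'
After 9 (k): row=4 col=4 char='e'
After 10 (G): row=5 col=0 char='o'
After 11 (l): row=5 col=1 char='n'
After 12 (^): row=5 col=0 char='o'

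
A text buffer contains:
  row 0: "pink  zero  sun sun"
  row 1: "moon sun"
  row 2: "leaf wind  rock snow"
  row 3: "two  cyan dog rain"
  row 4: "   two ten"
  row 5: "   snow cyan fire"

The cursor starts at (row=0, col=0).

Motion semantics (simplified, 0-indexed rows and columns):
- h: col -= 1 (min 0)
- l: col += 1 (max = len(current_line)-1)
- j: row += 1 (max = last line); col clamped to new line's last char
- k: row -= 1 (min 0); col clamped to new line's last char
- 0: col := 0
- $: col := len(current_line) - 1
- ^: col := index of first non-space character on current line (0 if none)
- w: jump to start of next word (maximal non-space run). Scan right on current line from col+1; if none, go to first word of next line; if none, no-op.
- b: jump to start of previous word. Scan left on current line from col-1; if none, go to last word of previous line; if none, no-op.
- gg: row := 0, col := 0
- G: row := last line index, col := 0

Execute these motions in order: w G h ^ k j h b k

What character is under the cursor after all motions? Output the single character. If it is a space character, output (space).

Answer: a

Derivation:
After 1 (w): row=0 col=6 char='z'
After 2 (G): row=5 col=0 char='_'
After 3 (h): row=5 col=0 char='_'
After 4 (^): row=5 col=3 char='s'
After 5 (k): row=4 col=3 char='t'
After 6 (j): row=5 col=3 char='s'
After 7 (h): row=5 col=2 char='_'
After 8 (b): row=4 col=7 char='t'
After 9 (k): row=3 col=7 char='a'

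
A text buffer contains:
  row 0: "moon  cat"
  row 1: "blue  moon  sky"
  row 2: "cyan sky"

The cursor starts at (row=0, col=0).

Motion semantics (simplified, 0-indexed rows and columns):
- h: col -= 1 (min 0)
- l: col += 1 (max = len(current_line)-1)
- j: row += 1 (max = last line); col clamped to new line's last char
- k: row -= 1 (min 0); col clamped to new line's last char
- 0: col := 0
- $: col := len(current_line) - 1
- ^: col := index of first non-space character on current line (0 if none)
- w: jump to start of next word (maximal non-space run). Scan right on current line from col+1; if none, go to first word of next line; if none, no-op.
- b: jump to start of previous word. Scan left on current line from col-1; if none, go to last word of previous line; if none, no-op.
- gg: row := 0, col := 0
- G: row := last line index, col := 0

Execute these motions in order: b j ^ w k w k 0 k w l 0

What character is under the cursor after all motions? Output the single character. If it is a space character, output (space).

After 1 (b): row=0 col=0 char='m'
After 2 (j): row=1 col=0 char='b'
After 3 (^): row=1 col=0 char='b'
After 4 (w): row=1 col=6 char='m'
After 5 (k): row=0 col=6 char='c'
After 6 (w): row=1 col=0 char='b'
After 7 (k): row=0 col=0 char='m'
After 8 (0): row=0 col=0 char='m'
After 9 (k): row=0 col=0 char='m'
After 10 (w): row=0 col=6 char='c'
After 11 (l): row=0 col=7 char='a'
After 12 (0): row=0 col=0 char='m'

Answer: m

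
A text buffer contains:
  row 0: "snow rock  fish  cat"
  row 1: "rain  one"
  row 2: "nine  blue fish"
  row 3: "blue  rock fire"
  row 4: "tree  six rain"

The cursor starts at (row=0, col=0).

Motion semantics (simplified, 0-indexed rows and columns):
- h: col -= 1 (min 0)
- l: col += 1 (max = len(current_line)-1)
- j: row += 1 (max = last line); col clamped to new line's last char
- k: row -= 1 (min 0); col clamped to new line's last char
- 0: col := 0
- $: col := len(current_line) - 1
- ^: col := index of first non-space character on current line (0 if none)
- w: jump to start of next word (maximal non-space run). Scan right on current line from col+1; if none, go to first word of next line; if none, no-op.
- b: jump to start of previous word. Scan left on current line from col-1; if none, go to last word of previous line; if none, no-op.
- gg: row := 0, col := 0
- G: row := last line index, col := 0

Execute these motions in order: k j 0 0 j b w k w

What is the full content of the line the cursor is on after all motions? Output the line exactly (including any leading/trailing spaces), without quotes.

After 1 (k): row=0 col=0 char='s'
After 2 (j): row=1 col=0 char='r'
After 3 (0): row=1 col=0 char='r'
After 4 (0): row=1 col=0 char='r'
After 5 (j): row=2 col=0 char='n'
After 6 (b): row=1 col=6 char='o'
After 7 (w): row=2 col=0 char='n'
After 8 (k): row=1 col=0 char='r'
After 9 (w): row=1 col=6 char='o'

Answer: rain  one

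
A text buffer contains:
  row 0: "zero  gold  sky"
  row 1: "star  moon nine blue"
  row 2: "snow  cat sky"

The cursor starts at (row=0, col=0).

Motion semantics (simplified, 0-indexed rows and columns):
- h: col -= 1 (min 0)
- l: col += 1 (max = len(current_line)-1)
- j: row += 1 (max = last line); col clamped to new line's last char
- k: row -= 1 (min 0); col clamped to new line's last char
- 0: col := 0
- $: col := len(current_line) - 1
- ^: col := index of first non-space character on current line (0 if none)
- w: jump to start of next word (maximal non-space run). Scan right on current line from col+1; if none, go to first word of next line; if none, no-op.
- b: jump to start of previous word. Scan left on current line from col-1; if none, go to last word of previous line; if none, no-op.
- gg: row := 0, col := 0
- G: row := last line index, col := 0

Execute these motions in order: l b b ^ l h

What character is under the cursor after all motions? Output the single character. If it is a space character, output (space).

Answer: z

Derivation:
After 1 (l): row=0 col=1 char='e'
After 2 (b): row=0 col=0 char='z'
After 3 (b): row=0 col=0 char='z'
After 4 (^): row=0 col=0 char='z'
After 5 (l): row=0 col=1 char='e'
After 6 (h): row=0 col=0 char='z'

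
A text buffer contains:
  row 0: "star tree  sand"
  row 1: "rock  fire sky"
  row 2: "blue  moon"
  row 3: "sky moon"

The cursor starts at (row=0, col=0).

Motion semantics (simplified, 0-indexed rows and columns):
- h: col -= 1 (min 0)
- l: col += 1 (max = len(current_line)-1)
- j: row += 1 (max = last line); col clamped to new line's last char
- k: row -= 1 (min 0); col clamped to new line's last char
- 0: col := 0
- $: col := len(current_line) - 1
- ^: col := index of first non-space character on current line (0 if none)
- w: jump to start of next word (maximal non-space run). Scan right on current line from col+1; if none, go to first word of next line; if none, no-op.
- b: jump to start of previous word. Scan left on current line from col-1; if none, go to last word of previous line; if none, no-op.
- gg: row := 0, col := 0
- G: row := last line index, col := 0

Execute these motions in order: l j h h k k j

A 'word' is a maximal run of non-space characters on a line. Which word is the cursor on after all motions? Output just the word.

Answer: rock

Derivation:
After 1 (l): row=0 col=1 char='t'
After 2 (j): row=1 col=1 char='o'
After 3 (h): row=1 col=0 char='r'
After 4 (h): row=1 col=0 char='r'
After 5 (k): row=0 col=0 char='s'
After 6 (k): row=0 col=0 char='s'
After 7 (j): row=1 col=0 char='r'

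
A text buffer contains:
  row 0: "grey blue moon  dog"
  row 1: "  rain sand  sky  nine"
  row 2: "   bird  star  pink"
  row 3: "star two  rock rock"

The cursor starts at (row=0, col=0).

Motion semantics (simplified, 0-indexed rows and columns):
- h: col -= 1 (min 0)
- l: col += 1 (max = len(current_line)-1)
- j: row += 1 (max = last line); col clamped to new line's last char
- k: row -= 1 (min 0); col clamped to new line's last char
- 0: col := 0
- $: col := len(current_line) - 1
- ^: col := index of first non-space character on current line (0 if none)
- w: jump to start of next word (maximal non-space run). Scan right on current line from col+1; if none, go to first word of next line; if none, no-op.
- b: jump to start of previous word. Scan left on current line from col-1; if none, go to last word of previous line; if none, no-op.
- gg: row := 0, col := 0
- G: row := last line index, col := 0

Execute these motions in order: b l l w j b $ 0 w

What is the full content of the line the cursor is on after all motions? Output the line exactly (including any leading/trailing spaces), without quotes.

After 1 (b): row=0 col=0 char='g'
After 2 (l): row=0 col=1 char='r'
After 3 (l): row=0 col=2 char='e'
After 4 (w): row=0 col=5 char='b'
After 5 (j): row=1 col=5 char='n'
After 6 (b): row=1 col=2 char='r'
After 7 ($): row=1 col=21 char='e'
After 8 (0): row=1 col=0 char='_'
After 9 (w): row=1 col=2 char='r'

Answer:   rain sand  sky  nine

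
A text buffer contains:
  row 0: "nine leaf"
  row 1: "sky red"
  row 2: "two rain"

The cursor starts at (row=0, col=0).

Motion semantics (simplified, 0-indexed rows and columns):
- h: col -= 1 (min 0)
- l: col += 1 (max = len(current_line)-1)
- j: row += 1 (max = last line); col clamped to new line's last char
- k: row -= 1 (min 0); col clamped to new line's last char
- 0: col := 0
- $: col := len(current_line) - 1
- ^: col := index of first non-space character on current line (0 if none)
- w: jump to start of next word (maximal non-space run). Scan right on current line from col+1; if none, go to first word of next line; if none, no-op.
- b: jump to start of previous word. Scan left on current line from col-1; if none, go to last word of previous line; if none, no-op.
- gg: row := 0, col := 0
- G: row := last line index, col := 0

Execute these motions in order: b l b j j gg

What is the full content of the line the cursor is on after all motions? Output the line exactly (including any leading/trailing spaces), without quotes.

After 1 (b): row=0 col=0 char='n'
After 2 (l): row=0 col=1 char='i'
After 3 (b): row=0 col=0 char='n'
After 4 (j): row=1 col=0 char='s'
After 5 (j): row=2 col=0 char='t'
After 6 (gg): row=0 col=0 char='n'

Answer: nine leaf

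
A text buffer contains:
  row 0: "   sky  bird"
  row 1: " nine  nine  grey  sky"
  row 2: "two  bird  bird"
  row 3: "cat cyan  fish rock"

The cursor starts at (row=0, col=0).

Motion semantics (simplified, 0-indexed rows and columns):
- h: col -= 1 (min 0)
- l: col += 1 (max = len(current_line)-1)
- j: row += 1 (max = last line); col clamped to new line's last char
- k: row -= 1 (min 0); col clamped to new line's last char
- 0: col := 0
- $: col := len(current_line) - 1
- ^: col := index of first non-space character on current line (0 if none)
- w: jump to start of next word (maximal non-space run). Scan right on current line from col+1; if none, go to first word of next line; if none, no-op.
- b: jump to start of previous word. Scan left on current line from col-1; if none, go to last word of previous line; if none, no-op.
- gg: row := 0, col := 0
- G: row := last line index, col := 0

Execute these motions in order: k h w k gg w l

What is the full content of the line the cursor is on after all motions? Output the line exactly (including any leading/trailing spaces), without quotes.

Answer:    sky  bird

Derivation:
After 1 (k): row=0 col=0 char='_'
After 2 (h): row=0 col=0 char='_'
After 3 (w): row=0 col=3 char='s'
After 4 (k): row=0 col=3 char='s'
After 5 (gg): row=0 col=0 char='_'
After 6 (w): row=0 col=3 char='s'
After 7 (l): row=0 col=4 char='k'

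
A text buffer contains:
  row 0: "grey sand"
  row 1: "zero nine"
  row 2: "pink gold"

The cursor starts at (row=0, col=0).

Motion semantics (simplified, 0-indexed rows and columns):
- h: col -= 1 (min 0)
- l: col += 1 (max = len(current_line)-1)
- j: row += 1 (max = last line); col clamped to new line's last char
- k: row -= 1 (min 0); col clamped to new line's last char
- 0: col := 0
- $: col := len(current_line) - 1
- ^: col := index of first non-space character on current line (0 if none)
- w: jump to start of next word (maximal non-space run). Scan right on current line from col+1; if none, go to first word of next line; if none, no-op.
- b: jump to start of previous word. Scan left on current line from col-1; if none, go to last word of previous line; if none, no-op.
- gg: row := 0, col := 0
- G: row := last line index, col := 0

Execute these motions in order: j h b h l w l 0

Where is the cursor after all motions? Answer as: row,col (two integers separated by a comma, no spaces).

Answer: 1,0

Derivation:
After 1 (j): row=1 col=0 char='z'
After 2 (h): row=1 col=0 char='z'
After 3 (b): row=0 col=5 char='s'
After 4 (h): row=0 col=4 char='_'
After 5 (l): row=0 col=5 char='s'
After 6 (w): row=1 col=0 char='z'
After 7 (l): row=1 col=1 char='e'
After 8 (0): row=1 col=0 char='z'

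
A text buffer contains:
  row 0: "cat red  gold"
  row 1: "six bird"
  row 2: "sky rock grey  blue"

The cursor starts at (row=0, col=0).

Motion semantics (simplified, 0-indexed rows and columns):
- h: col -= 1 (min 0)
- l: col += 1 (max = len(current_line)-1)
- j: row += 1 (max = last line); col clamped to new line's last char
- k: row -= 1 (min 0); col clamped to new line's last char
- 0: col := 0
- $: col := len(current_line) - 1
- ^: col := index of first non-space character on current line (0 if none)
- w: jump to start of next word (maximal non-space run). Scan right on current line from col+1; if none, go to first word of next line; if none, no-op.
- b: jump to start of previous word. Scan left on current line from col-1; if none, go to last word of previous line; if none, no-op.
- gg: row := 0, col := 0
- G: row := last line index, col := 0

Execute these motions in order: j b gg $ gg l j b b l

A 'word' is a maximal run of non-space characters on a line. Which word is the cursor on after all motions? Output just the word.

Answer: gold

Derivation:
After 1 (j): row=1 col=0 char='s'
After 2 (b): row=0 col=9 char='g'
After 3 (gg): row=0 col=0 char='c'
After 4 ($): row=0 col=12 char='d'
After 5 (gg): row=0 col=0 char='c'
After 6 (l): row=0 col=1 char='a'
After 7 (j): row=1 col=1 char='i'
After 8 (b): row=1 col=0 char='s'
After 9 (b): row=0 col=9 char='g'
After 10 (l): row=0 col=10 char='o'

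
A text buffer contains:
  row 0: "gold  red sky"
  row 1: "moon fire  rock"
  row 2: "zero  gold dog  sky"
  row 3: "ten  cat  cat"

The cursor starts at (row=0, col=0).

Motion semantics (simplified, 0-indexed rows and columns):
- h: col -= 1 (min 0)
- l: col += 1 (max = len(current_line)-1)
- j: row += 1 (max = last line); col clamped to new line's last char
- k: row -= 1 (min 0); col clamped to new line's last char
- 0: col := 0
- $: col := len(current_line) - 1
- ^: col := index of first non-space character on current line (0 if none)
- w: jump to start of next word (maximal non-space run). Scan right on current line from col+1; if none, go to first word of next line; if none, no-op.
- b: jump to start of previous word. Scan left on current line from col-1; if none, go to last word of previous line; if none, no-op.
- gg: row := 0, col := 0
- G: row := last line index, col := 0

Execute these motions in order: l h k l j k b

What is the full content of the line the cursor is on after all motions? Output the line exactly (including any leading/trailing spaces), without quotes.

After 1 (l): row=0 col=1 char='o'
After 2 (h): row=0 col=0 char='g'
After 3 (k): row=0 col=0 char='g'
After 4 (l): row=0 col=1 char='o'
After 5 (j): row=1 col=1 char='o'
After 6 (k): row=0 col=1 char='o'
After 7 (b): row=0 col=0 char='g'

Answer: gold  red sky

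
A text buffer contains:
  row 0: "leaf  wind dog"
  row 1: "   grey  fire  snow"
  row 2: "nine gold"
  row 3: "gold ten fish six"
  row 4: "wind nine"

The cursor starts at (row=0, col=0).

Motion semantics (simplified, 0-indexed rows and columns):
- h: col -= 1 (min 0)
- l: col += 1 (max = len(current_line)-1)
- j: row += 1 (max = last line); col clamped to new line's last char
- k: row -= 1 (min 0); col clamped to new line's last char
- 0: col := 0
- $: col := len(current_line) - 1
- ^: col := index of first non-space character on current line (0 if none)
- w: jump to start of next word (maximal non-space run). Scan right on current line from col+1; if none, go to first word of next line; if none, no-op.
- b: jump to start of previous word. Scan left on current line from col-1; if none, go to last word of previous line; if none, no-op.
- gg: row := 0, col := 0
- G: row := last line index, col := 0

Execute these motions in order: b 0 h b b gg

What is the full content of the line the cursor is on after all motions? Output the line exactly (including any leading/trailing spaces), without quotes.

After 1 (b): row=0 col=0 char='l'
After 2 (0): row=0 col=0 char='l'
After 3 (h): row=0 col=0 char='l'
After 4 (b): row=0 col=0 char='l'
After 5 (b): row=0 col=0 char='l'
After 6 (gg): row=0 col=0 char='l'

Answer: leaf  wind dog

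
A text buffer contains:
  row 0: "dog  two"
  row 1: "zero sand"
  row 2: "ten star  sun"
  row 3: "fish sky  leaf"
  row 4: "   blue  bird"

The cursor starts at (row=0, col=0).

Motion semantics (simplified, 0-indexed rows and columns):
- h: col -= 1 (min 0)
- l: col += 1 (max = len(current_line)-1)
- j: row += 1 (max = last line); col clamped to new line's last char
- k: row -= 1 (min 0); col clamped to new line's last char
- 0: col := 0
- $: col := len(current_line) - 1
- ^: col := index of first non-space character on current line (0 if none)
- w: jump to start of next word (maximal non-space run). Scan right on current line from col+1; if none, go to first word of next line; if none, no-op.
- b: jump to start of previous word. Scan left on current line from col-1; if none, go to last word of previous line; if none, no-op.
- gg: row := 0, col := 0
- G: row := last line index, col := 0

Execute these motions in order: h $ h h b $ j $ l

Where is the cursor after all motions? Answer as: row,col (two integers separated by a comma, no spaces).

Answer: 1,8

Derivation:
After 1 (h): row=0 col=0 char='d'
After 2 ($): row=0 col=7 char='o'
After 3 (h): row=0 col=6 char='w'
After 4 (h): row=0 col=5 char='t'
After 5 (b): row=0 col=0 char='d'
After 6 ($): row=0 col=7 char='o'
After 7 (j): row=1 col=7 char='n'
After 8 ($): row=1 col=8 char='d'
After 9 (l): row=1 col=8 char='d'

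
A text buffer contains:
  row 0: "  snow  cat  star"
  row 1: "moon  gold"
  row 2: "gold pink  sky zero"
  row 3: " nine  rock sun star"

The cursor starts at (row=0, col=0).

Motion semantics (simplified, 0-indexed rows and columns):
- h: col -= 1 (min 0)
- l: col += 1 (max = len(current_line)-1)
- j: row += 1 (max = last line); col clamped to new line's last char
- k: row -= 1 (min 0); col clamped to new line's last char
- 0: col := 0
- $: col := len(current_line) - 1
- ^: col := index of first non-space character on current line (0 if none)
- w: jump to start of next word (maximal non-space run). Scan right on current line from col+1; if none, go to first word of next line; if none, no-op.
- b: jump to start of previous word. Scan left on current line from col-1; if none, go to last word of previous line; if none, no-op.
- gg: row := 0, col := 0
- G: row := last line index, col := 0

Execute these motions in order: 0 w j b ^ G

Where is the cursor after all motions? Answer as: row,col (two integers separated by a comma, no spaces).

Answer: 3,0

Derivation:
After 1 (0): row=0 col=0 char='_'
After 2 (w): row=0 col=2 char='s'
After 3 (j): row=1 col=2 char='o'
After 4 (b): row=1 col=0 char='m'
After 5 (^): row=1 col=0 char='m'
After 6 (G): row=3 col=0 char='_'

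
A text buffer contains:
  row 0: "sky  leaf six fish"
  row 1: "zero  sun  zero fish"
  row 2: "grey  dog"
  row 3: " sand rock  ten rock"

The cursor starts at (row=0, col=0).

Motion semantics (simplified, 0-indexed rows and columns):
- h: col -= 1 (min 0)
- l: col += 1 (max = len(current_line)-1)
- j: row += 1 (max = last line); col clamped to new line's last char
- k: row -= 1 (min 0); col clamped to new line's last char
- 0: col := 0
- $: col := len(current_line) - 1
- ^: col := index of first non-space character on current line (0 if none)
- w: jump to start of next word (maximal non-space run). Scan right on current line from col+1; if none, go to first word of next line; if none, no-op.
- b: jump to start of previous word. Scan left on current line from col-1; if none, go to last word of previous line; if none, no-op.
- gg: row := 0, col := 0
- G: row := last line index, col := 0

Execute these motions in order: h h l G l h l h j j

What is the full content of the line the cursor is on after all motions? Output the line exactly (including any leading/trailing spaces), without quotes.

After 1 (h): row=0 col=0 char='s'
After 2 (h): row=0 col=0 char='s'
After 3 (l): row=0 col=1 char='k'
After 4 (G): row=3 col=0 char='_'
After 5 (l): row=3 col=1 char='s'
After 6 (h): row=3 col=0 char='_'
After 7 (l): row=3 col=1 char='s'
After 8 (h): row=3 col=0 char='_'
After 9 (j): row=3 col=0 char='_'
After 10 (j): row=3 col=0 char='_'

Answer:  sand rock  ten rock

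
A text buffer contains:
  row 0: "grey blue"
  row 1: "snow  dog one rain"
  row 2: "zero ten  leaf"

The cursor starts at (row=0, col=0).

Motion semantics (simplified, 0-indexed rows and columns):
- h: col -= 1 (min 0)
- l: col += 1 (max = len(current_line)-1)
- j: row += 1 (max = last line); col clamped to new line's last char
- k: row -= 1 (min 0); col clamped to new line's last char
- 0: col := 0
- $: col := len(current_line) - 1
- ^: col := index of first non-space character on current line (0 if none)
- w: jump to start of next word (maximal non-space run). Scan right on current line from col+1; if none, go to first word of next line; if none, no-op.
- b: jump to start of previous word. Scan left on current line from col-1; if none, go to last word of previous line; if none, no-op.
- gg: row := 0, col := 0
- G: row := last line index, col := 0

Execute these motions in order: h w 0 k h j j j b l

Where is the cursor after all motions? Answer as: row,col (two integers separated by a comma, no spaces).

Answer: 1,15

Derivation:
After 1 (h): row=0 col=0 char='g'
After 2 (w): row=0 col=5 char='b'
After 3 (0): row=0 col=0 char='g'
After 4 (k): row=0 col=0 char='g'
After 5 (h): row=0 col=0 char='g'
After 6 (j): row=1 col=0 char='s'
After 7 (j): row=2 col=0 char='z'
After 8 (j): row=2 col=0 char='z'
After 9 (b): row=1 col=14 char='r'
After 10 (l): row=1 col=15 char='a'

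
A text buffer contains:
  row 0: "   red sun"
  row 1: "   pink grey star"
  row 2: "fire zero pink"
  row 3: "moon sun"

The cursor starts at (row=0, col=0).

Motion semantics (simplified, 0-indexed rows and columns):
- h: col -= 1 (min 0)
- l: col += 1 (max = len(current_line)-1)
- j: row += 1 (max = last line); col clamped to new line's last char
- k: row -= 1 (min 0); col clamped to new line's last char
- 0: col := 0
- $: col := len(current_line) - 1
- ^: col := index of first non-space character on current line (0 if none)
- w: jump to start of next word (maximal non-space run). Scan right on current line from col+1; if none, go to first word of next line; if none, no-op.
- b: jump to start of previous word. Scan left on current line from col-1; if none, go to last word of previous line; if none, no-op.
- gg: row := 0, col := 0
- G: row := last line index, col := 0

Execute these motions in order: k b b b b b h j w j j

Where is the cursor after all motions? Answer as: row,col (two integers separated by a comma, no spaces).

Answer: 3,3

Derivation:
After 1 (k): row=0 col=0 char='_'
After 2 (b): row=0 col=0 char='_'
After 3 (b): row=0 col=0 char='_'
After 4 (b): row=0 col=0 char='_'
After 5 (b): row=0 col=0 char='_'
After 6 (b): row=0 col=0 char='_'
After 7 (h): row=0 col=0 char='_'
After 8 (j): row=1 col=0 char='_'
After 9 (w): row=1 col=3 char='p'
After 10 (j): row=2 col=3 char='e'
After 11 (j): row=3 col=3 char='n'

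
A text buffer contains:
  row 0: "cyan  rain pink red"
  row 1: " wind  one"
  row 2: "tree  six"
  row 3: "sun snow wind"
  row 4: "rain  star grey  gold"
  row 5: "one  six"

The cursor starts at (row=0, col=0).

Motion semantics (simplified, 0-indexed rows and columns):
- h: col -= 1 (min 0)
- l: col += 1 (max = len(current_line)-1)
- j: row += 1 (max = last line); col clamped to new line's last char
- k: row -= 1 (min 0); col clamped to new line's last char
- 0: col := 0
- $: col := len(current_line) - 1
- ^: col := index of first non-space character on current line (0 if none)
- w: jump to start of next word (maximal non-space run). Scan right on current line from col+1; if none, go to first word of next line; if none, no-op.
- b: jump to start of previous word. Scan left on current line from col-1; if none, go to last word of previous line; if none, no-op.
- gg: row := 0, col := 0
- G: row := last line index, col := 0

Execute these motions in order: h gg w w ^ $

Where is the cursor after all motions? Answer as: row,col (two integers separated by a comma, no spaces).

After 1 (h): row=0 col=0 char='c'
After 2 (gg): row=0 col=0 char='c'
After 3 (w): row=0 col=6 char='r'
After 4 (w): row=0 col=11 char='p'
After 5 (^): row=0 col=0 char='c'
After 6 ($): row=0 col=18 char='d'

Answer: 0,18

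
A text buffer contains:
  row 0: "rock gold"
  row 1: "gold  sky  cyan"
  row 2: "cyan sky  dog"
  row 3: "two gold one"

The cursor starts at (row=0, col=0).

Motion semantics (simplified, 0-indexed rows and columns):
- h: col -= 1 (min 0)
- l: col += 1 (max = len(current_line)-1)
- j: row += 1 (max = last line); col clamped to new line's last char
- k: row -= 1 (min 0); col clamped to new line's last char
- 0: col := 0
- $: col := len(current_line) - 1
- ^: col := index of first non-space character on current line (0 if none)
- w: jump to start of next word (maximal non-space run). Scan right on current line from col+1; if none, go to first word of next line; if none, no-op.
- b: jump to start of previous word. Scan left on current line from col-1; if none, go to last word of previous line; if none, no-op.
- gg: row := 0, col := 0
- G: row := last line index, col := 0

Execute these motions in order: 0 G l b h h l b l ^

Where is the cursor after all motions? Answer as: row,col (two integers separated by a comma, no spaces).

After 1 (0): row=0 col=0 char='r'
After 2 (G): row=3 col=0 char='t'
After 3 (l): row=3 col=1 char='w'
After 4 (b): row=3 col=0 char='t'
After 5 (h): row=3 col=0 char='t'
After 6 (h): row=3 col=0 char='t'
After 7 (l): row=3 col=1 char='w'
After 8 (b): row=3 col=0 char='t'
After 9 (l): row=3 col=1 char='w'
After 10 (^): row=3 col=0 char='t'

Answer: 3,0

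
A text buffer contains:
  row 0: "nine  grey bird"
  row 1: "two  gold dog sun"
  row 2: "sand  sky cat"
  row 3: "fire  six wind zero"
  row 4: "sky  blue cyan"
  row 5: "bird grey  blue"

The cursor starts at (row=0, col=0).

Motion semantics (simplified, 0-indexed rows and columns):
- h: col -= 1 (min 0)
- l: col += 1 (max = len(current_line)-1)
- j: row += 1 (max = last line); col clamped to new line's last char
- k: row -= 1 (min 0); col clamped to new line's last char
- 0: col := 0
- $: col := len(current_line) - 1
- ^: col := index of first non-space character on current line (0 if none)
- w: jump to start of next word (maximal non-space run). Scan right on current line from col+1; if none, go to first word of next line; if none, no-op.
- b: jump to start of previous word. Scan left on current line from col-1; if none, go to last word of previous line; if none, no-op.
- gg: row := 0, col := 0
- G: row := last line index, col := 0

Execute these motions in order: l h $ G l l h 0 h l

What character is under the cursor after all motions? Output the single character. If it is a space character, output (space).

Answer: i

Derivation:
After 1 (l): row=0 col=1 char='i'
After 2 (h): row=0 col=0 char='n'
After 3 ($): row=0 col=14 char='d'
After 4 (G): row=5 col=0 char='b'
After 5 (l): row=5 col=1 char='i'
After 6 (l): row=5 col=2 char='r'
After 7 (h): row=5 col=1 char='i'
After 8 (0): row=5 col=0 char='b'
After 9 (h): row=5 col=0 char='b'
After 10 (l): row=5 col=1 char='i'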